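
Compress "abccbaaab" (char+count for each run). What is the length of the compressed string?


Input: abccbaaab
Runs:
  'a' x 1 => "a1"
  'b' x 1 => "b1"
  'c' x 2 => "c2"
  'b' x 1 => "b1"
  'a' x 3 => "a3"
  'b' x 1 => "b1"
Compressed: "a1b1c2b1a3b1"
Compressed length: 12

12


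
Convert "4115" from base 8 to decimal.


Input: "4115" in base 8
Positional expansion:
  Digit '4' (value 4) x 8^3 = 2048
  Digit '1' (value 1) x 8^2 = 64
  Digit '1' (value 1) x 8^1 = 8
  Digit '5' (value 5) x 8^0 = 5
Sum = 2125

2125


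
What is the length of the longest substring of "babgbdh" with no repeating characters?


Input: "babgbdh"
Sliding window (track last position of each char):
  Position 0 ('b'): window [0,0] length 1 -- new best
  Position 1 ('a'): window [0,1] length 2 -- new best
  Position 2 ('b'): repeat (last at 0), move window start to 1
  Position 2 ('b'): window [1,2] length 2
  Position 3 ('g'): window [1,3] length 3 -- new best
  Position 4 ('b'): repeat (last at 2), move window start to 3
  Position 4 ('b'): window [3,4] length 2
  Position 5 ('d'): window [3,5] length 3
  Position 6 ('h'): window [3,6] length 4 -- new best
Longest substring with no repeats: "gbdh" with length 4

4


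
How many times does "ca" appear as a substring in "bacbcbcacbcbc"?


Searching for "ca" in "bacbcbcacbcbc"
Scanning each position:
  Position 0: "ba" => no
  Position 1: "ac" => no
  Position 2: "cb" => no
  Position 3: "bc" => no
  Position 4: "cb" => no
  Position 5: "bc" => no
  Position 6: "ca" => MATCH
  Position 7: "ac" => no
  Position 8: "cb" => no
  Position 9: "bc" => no
  Position 10: "cb" => no
  Position 11: "bc" => no
Total occurrences: 1

1


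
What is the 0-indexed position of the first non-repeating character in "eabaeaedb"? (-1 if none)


Input: eabaeaedb
Character frequencies:
  'a': 3
  'b': 2
  'd': 1
  'e': 3
Scanning left to right for freq == 1:
  Position 0 ('e'): freq=3, skip
  Position 1 ('a'): freq=3, skip
  Position 2 ('b'): freq=2, skip
  Position 3 ('a'): freq=3, skip
  Position 4 ('e'): freq=3, skip
  Position 5 ('a'): freq=3, skip
  Position 6 ('e'): freq=3, skip
  Position 7 ('d'): unique! => answer = 7

7


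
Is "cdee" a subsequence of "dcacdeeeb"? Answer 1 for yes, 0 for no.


Check if "cdee" is a subsequence of "dcacdeeeb"
Greedy scan:
  Position 0 ('d'): no match needed
  Position 1 ('c'): matches sub[0] = 'c'
  Position 2 ('a'): no match needed
  Position 3 ('c'): no match needed
  Position 4 ('d'): matches sub[1] = 'd'
  Position 5 ('e'): matches sub[2] = 'e'
  Position 6 ('e'): matches sub[3] = 'e'
  Position 7 ('e'): no match needed
  Position 8 ('b'): no match needed
All 4 characters matched => is a subsequence

1


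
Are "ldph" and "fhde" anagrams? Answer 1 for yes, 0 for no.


Strings: "ldph", "fhde"
Sorted first:  dhlp
Sorted second: defh
Differ at position 1: 'h' vs 'e' => not anagrams

0


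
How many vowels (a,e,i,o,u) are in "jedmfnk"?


Input: jedmfnk
Checking each character:
  'j' at position 0: consonant
  'e' at position 1: vowel (running total: 1)
  'd' at position 2: consonant
  'm' at position 3: consonant
  'f' at position 4: consonant
  'n' at position 5: consonant
  'k' at position 6: consonant
Total vowels: 1

1


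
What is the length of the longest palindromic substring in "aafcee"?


Input: "aafcee"
Checking substrings for palindromes:
  [0:2] "aa" (len 2) => palindrome
  [4:6] "ee" (len 2) => palindrome
Longest palindromic substring: "aa" with length 2

2


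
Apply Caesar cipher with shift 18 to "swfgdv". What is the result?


Caesar cipher: shift "swfgdv" by 18
  's' (pos 18) + 18 = pos 10 = 'k'
  'w' (pos 22) + 18 = pos 14 = 'o'
  'f' (pos 5) + 18 = pos 23 = 'x'
  'g' (pos 6) + 18 = pos 24 = 'y'
  'd' (pos 3) + 18 = pos 21 = 'v'
  'v' (pos 21) + 18 = pos 13 = 'n'
Result: koxyvn

koxyvn


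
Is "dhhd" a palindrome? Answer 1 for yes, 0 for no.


Input: dhhd
Reversed: dhhd
  Compare pos 0 ('d') with pos 3 ('d'): match
  Compare pos 1 ('h') with pos 2 ('h'): match
Result: palindrome

1


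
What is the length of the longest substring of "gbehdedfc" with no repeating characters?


Input: "gbehdedfc"
Sliding window (track last position of each char):
  Position 0 ('g'): window [0,0] length 1 -- new best
  Position 1 ('b'): window [0,1] length 2 -- new best
  Position 2 ('e'): window [0,2] length 3 -- new best
  Position 3 ('h'): window [0,3] length 4 -- new best
  Position 4 ('d'): window [0,4] length 5 -- new best
  Position 5 ('e'): repeat (last at 2), move window start to 3
  Position 5 ('e'): window [3,5] length 3
  Position 6 ('d'): repeat (last at 4), move window start to 5
  Position 6 ('d'): window [5,6] length 2
  Position 7 ('f'): window [5,7] length 3
  Position 8 ('c'): window [5,8] length 4
Longest substring with no repeats: "gbehd" with length 5

5


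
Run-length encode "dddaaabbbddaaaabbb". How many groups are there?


Input: dddaaabbbddaaaabbb
Scanning for consecutive runs:
  Group 1: 'd' x 3 (positions 0-2)
  Group 2: 'a' x 3 (positions 3-5)
  Group 3: 'b' x 3 (positions 6-8)
  Group 4: 'd' x 2 (positions 9-10)
  Group 5: 'a' x 4 (positions 11-14)
  Group 6: 'b' x 3 (positions 15-17)
Total groups: 6

6


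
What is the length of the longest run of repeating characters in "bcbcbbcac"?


Input: "bcbcbbcac"
Scanning for longest run:
  Position 1 ('c'): new char, reset run to 1
  Position 2 ('b'): new char, reset run to 1
  Position 3 ('c'): new char, reset run to 1
  Position 4 ('b'): new char, reset run to 1
  Position 5 ('b'): continues run of 'b', length=2
  Position 6 ('c'): new char, reset run to 1
  Position 7 ('a'): new char, reset run to 1
  Position 8 ('c'): new char, reset run to 1
Longest run: 'b' with length 2

2


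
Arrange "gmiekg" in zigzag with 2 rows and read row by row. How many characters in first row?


Zigzag "gmiekg" into 2 rows:
Placing characters:
  'g' => row 0
  'm' => row 1
  'i' => row 0
  'e' => row 1
  'k' => row 0
  'g' => row 1
Rows:
  Row 0: "gik"
  Row 1: "meg"
First row length: 3

3


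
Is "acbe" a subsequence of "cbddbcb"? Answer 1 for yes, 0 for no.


Check if "acbe" is a subsequence of "cbddbcb"
Greedy scan:
  Position 0 ('c'): no match needed
  Position 1 ('b'): no match needed
  Position 2 ('d'): no match needed
  Position 3 ('d'): no match needed
  Position 4 ('b'): no match needed
  Position 5 ('c'): no match needed
  Position 6 ('b'): no match needed
Only matched 0/4 characters => not a subsequence

0


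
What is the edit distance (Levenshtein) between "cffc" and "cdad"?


Computing edit distance: "cffc" -> "cdad"
DP table:
           c    d    a    d
      0    1    2    3    4
  c   1    0    1    2    3
  f   2    1    1    2    3
  f   3    2    2    2    3
  c   4    3    3    3    3
Edit distance = dp[4][4] = 3

3


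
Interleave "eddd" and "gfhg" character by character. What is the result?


Interleaving "eddd" and "gfhg":
  Position 0: 'e' from first, 'g' from second => "eg"
  Position 1: 'd' from first, 'f' from second => "df"
  Position 2: 'd' from first, 'h' from second => "dh"
  Position 3: 'd' from first, 'g' from second => "dg"
Result: egdfdhdg

egdfdhdg


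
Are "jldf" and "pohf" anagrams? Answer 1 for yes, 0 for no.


Strings: "jldf", "pohf"
Sorted first:  dfjl
Sorted second: fhop
Differ at position 0: 'd' vs 'f' => not anagrams

0


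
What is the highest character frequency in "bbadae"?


Input: bbadae
Character counts:
  'a': 2
  'b': 2
  'd': 1
  'e': 1
Maximum frequency: 2

2


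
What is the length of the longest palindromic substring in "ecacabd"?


Input: "ecacabd"
Checking substrings for palindromes:
  [1:4] "cac" (len 3) => palindrome
  [2:5] "aca" (len 3) => palindrome
Longest palindromic substring: "cac" with length 3

3


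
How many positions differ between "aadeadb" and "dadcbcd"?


Comparing "aadeadb" and "dadcbcd" position by position:
  Position 0: 'a' vs 'd' => DIFFER
  Position 1: 'a' vs 'a' => same
  Position 2: 'd' vs 'd' => same
  Position 3: 'e' vs 'c' => DIFFER
  Position 4: 'a' vs 'b' => DIFFER
  Position 5: 'd' vs 'c' => DIFFER
  Position 6: 'b' vs 'd' => DIFFER
Positions that differ: 5

5


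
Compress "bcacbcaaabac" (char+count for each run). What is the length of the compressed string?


Input: bcacbcaaabac
Runs:
  'b' x 1 => "b1"
  'c' x 1 => "c1"
  'a' x 1 => "a1"
  'c' x 1 => "c1"
  'b' x 1 => "b1"
  'c' x 1 => "c1"
  'a' x 3 => "a3"
  'b' x 1 => "b1"
  'a' x 1 => "a1"
  'c' x 1 => "c1"
Compressed: "b1c1a1c1b1c1a3b1a1c1"
Compressed length: 20

20


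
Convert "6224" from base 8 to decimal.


Input: "6224" in base 8
Positional expansion:
  Digit '6' (value 6) x 8^3 = 3072
  Digit '2' (value 2) x 8^2 = 128
  Digit '2' (value 2) x 8^1 = 16
  Digit '4' (value 4) x 8^0 = 4
Sum = 3220

3220


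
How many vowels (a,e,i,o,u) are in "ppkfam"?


Input: ppkfam
Checking each character:
  'p' at position 0: consonant
  'p' at position 1: consonant
  'k' at position 2: consonant
  'f' at position 3: consonant
  'a' at position 4: vowel (running total: 1)
  'm' at position 5: consonant
Total vowels: 1

1


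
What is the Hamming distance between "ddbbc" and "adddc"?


Comparing "ddbbc" and "adddc" position by position:
  Position 0: 'd' vs 'a' => differ
  Position 1: 'd' vs 'd' => same
  Position 2: 'b' vs 'd' => differ
  Position 3: 'b' vs 'd' => differ
  Position 4: 'c' vs 'c' => same
Total differences (Hamming distance): 3

3


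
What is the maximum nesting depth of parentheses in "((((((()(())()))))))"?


Input: "((((((()(())()))))))"
Tracking depth:
  Position 0 '(': depth becomes 1
  Position 1 '(': depth becomes 2
  Position 2 '(': depth becomes 3
  Position 3 '(': depth becomes 4
  Position 4 '(': depth becomes 5
  Position 5 '(': depth becomes 6
  Position 6 '(': depth becomes 7
  Position 7 ')': depth becomes 6
  Position 8 '(': depth becomes 7
  Position 9 '(': depth becomes 8
  Position 10 ')': depth becomes 7
  Position 11 ')': depth becomes 6
  Position 12 '(': depth becomes 7
  Position 13 ')': depth becomes 6
  Position 14 ')': depth becomes 5
  Position 15 ')': depth becomes 4
  Position 16 ')': depth becomes 3
  Position 17 ')': depth becomes 2
  Position 18 ')': depth becomes 1
  Position 19 ')': depth becomes 0
Maximum depth reached: 8

8


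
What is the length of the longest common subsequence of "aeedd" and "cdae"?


LCS of "aeedd" and "cdae"
DP table:
           c    d    a    e
      0    0    0    0    0
  a   0    0    0    1    1
  e   0    0    0    1    2
  e   0    0    0    1    2
  d   0    0    1    1    2
  d   0    0    1    1    2
LCS length = dp[5][4] = 2

2


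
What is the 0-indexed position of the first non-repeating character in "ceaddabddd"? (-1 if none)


Input: ceaddabddd
Character frequencies:
  'a': 2
  'b': 1
  'c': 1
  'd': 5
  'e': 1
Scanning left to right for freq == 1:
  Position 0 ('c'): unique! => answer = 0

0


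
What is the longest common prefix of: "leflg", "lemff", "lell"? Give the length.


Words: leflg, lemff, lell
  Position 0: all 'l' => match
  Position 1: all 'e' => match
  Position 2: ('f', 'm', 'l') => mismatch, stop
LCP = "le" (length 2)

2


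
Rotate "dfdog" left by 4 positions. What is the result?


Input: "dfdog", rotate left by 4
First 4 characters: "dfdo"
Remaining characters: "g"
Concatenate remaining + first: "g" + "dfdo" = "gdfdo"

gdfdo


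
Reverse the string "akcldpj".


Input: akcldpj
Reading characters right to left:
  Position 6: 'j'
  Position 5: 'p'
  Position 4: 'd'
  Position 3: 'l'
  Position 2: 'c'
  Position 1: 'k'
  Position 0: 'a'
Reversed: jpdlcka

jpdlcka


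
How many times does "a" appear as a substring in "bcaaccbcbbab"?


Searching for "a" in "bcaaccbcbbab"
Scanning each position:
  Position 0: "b" => no
  Position 1: "c" => no
  Position 2: "a" => MATCH
  Position 3: "a" => MATCH
  Position 4: "c" => no
  Position 5: "c" => no
  Position 6: "b" => no
  Position 7: "c" => no
  Position 8: "b" => no
  Position 9: "b" => no
  Position 10: "a" => MATCH
  Position 11: "b" => no
Total occurrences: 3

3


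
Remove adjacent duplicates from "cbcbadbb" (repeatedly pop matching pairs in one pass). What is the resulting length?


Input: cbcbadbb
Stack-based adjacent duplicate removal:
  Read 'c': push. Stack: c
  Read 'b': push. Stack: cb
  Read 'c': push. Stack: cbc
  Read 'b': push. Stack: cbcb
  Read 'a': push. Stack: cbcba
  Read 'd': push. Stack: cbcbad
  Read 'b': push. Stack: cbcbadb
  Read 'b': matches stack top 'b' => pop. Stack: cbcbad
Final stack: "cbcbad" (length 6)

6


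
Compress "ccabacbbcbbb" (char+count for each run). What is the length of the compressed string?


Input: ccabacbbcbbb
Runs:
  'c' x 2 => "c2"
  'a' x 1 => "a1"
  'b' x 1 => "b1"
  'a' x 1 => "a1"
  'c' x 1 => "c1"
  'b' x 2 => "b2"
  'c' x 1 => "c1"
  'b' x 3 => "b3"
Compressed: "c2a1b1a1c1b2c1b3"
Compressed length: 16

16


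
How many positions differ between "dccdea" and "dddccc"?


Comparing "dccdea" and "dddccc" position by position:
  Position 0: 'd' vs 'd' => same
  Position 1: 'c' vs 'd' => DIFFER
  Position 2: 'c' vs 'd' => DIFFER
  Position 3: 'd' vs 'c' => DIFFER
  Position 4: 'e' vs 'c' => DIFFER
  Position 5: 'a' vs 'c' => DIFFER
Positions that differ: 5

5


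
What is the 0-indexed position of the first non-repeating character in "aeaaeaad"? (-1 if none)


Input: aeaaeaad
Character frequencies:
  'a': 5
  'd': 1
  'e': 2
Scanning left to right for freq == 1:
  Position 0 ('a'): freq=5, skip
  Position 1 ('e'): freq=2, skip
  Position 2 ('a'): freq=5, skip
  Position 3 ('a'): freq=5, skip
  Position 4 ('e'): freq=2, skip
  Position 5 ('a'): freq=5, skip
  Position 6 ('a'): freq=5, skip
  Position 7 ('d'): unique! => answer = 7

7


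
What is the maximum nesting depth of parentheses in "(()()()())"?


Input: "(()()()())"
Tracking depth:
  Position 0 '(': depth becomes 1
  Position 1 '(': depth becomes 2
  Position 2 ')': depth becomes 1
  Position 3 '(': depth becomes 2
  Position 4 ')': depth becomes 1
  Position 5 '(': depth becomes 2
  Position 6 ')': depth becomes 1
  Position 7 '(': depth becomes 2
  Position 8 ')': depth becomes 1
  Position 9 ')': depth becomes 0
Maximum depth reached: 2

2


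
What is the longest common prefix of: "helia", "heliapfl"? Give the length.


Words: helia, heliapfl
  Position 0: all 'h' => match
  Position 1: all 'e' => match
  Position 2: all 'l' => match
  Position 3: all 'i' => match
  Position 4: all 'a' => match
LCP = "helia" (length 5)

5


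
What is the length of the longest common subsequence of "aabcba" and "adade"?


LCS of "aabcba" and "adade"
DP table:
           a    d    a    d    e
      0    0    0    0    0    0
  a   0    1    1    1    1    1
  a   0    1    1    2    2    2
  b   0    1    1    2    2    2
  c   0    1    1    2    2    2
  b   0    1    1    2    2    2
  a   0    1    1    2    2    2
LCS length = dp[6][5] = 2

2


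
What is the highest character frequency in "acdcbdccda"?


Input: acdcbdccda
Character counts:
  'a': 2
  'b': 1
  'c': 4
  'd': 3
Maximum frequency: 4

4


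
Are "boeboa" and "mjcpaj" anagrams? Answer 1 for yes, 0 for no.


Strings: "boeboa", "mjcpaj"
Sorted first:  abbeoo
Sorted second: acjjmp
Differ at position 1: 'b' vs 'c' => not anagrams

0


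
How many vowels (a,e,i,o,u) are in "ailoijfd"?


Input: ailoijfd
Checking each character:
  'a' at position 0: vowel (running total: 1)
  'i' at position 1: vowel (running total: 2)
  'l' at position 2: consonant
  'o' at position 3: vowel (running total: 3)
  'i' at position 4: vowel (running total: 4)
  'j' at position 5: consonant
  'f' at position 6: consonant
  'd' at position 7: consonant
Total vowels: 4

4


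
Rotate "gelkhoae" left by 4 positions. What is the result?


Input: "gelkhoae", rotate left by 4
First 4 characters: "gelk"
Remaining characters: "hoae"
Concatenate remaining + first: "hoae" + "gelk" = "hoaegelk"

hoaegelk


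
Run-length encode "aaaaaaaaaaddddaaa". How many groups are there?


Input: aaaaaaaaaaddddaaa
Scanning for consecutive runs:
  Group 1: 'a' x 10 (positions 0-9)
  Group 2: 'd' x 4 (positions 10-13)
  Group 3: 'a' x 3 (positions 14-16)
Total groups: 3

3


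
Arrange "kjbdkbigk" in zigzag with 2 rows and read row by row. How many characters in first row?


Zigzag "kjbdkbigk" into 2 rows:
Placing characters:
  'k' => row 0
  'j' => row 1
  'b' => row 0
  'd' => row 1
  'k' => row 0
  'b' => row 1
  'i' => row 0
  'g' => row 1
  'k' => row 0
Rows:
  Row 0: "kbkik"
  Row 1: "jdbg"
First row length: 5

5


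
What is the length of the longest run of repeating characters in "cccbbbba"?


Input: "cccbbbba"
Scanning for longest run:
  Position 1 ('c'): continues run of 'c', length=2
  Position 2 ('c'): continues run of 'c', length=3
  Position 3 ('b'): new char, reset run to 1
  Position 4 ('b'): continues run of 'b', length=2
  Position 5 ('b'): continues run of 'b', length=3
  Position 6 ('b'): continues run of 'b', length=4
  Position 7 ('a'): new char, reset run to 1
Longest run: 'b' with length 4

4


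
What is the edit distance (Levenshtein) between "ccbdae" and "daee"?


Computing edit distance: "ccbdae" -> "daee"
DP table:
           d    a    e    e
      0    1    2    3    4
  c   1    1    2    3    4
  c   2    2    2    3    4
  b   3    3    3    3    4
  d   4    3    4    4    4
  a   5    4    3    4    5
  e   6    5    4    3    4
Edit distance = dp[6][4] = 4

4


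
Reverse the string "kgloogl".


Input: kgloogl
Reading characters right to left:
  Position 6: 'l'
  Position 5: 'g'
  Position 4: 'o'
  Position 3: 'o'
  Position 2: 'l'
  Position 1: 'g'
  Position 0: 'k'
Reversed: lgoolgk

lgoolgk


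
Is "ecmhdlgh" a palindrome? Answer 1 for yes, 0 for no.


Input: ecmhdlgh
Reversed: hgldhmce
  Compare pos 0 ('e') with pos 7 ('h'): MISMATCH
  Compare pos 1 ('c') with pos 6 ('g'): MISMATCH
  Compare pos 2 ('m') with pos 5 ('l'): MISMATCH
  Compare pos 3 ('h') with pos 4 ('d'): MISMATCH
Result: not a palindrome

0


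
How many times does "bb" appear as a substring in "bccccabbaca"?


Searching for "bb" in "bccccabbaca"
Scanning each position:
  Position 0: "bc" => no
  Position 1: "cc" => no
  Position 2: "cc" => no
  Position 3: "cc" => no
  Position 4: "ca" => no
  Position 5: "ab" => no
  Position 6: "bb" => MATCH
  Position 7: "ba" => no
  Position 8: "ac" => no
  Position 9: "ca" => no
Total occurrences: 1

1


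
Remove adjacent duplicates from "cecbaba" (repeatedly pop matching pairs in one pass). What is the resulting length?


Input: cecbaba
Stack-based adjacent duplicate removal:
  Read 'c': push. Stack: c
  Read 'e': push. Stack: ce
  Read 'c': push. Stack: cec
  Read 'b': push. Stack: cecb
  Read 'a': push. Stack: cecba
  Read 'b': push. Stack: cecbab
  Read 'a': push. Stack: cecbaba
Final stack: "cecbaba" (length 7)

7


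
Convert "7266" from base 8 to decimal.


Input: "7266" in base 8
Positional expansion:
  Digit '7' (value 7) x 8^3 = 3584
  Digit '2' (value 2) x 8^2 = 128
  Digit '6' (value 6) x 8^1 = 48
  Digit '6' (value 6) x 8^0 = 6
Sum = 3766

3766


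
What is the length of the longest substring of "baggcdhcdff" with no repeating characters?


Input: "baggcdhcdff"
Sliding window (track last position of each char):
  Position 0 ('b'): window [0,0] length 1 -- new best
  Position 1 ('a'): window [0,1] length 2 -- new best
  Position 2 ('g'): window [0,2] length 3 -- new best
  Position 3 ('g'): repeat (last at 2), move window start to 3
  Position 3 ('g'): window [3,3] length 1
  Position 4 ('c'): window [3,4] length 2
  Position 5 ('d'): window [3,5] length 3
  Position 6 ('h'): window [3,6] length 4 -- new best
  Position 7 ('c'): repeat (last at 4), move window start to 5
  Position 7 ('c'): window [5,7] length 3
  Position 8 ('d'): repeat (last at 5), move window start to 6
  Position 8 ('d'): window [6,8] length 3
  Position 9 ('f'): window [6,9] length 4
  Position 10 ('f'): repeat (last at 9), move window start to 10
  Position 10 ('f'): window [10,10] length 1
Longest substring with no repeats: "gcdh" with length 4

4


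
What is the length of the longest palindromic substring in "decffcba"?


Input: "decffcba"
Checking substrings for palindromes:
  [2:6] "cffc" (len 4) => palindrome
  [3:5] "ff" (len 2) => palindrome
Longest palindromic substring: "cffc" with length 4

4


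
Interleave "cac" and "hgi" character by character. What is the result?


Interleaving "cac" and "hgi":
  Position 0: 'c' from first, 'h' from second => "ch"
  Position 1: 'a' from first, 'g' from second => "ag"
  Position 2: 'c' from first, 'i' from second => "ci"
Result: chagci

chagci


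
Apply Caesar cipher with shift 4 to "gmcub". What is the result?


Caesar cipher: shift "gmcub" by 4
  'g' (pos 6) + 4 = pos 10 = 'k'
  'm' (pos 12) + 4 = pos 16 = 'q'
  'c' (pos 2) + 4 = pos 6 = 'g'
  'u' (pos 20) + 4 = pos 24 = 'y'
  'b' (pos 1) + 4 = pos 5 = 'f'
Result: kqgyf

kqgyf


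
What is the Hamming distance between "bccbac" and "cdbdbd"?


Comparing "bccbac" and "cdbdbd" position by position:
  Position 0: 'b' vs 'c' => differ
  Position 1: 'c' vs 'd' => differ
  Position 2: 'c' vs 'b' => differ
  Position 3: 'b' vs 'd' => differ
  Position 4: 'a' vs 'b' => differ
  Position 5: 'c' vs 'd' => differ
Total differences (Hamming distance): 6

6


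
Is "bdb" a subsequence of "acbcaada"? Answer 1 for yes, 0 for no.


Check if "bdb" is a subsequence of "acbcaada"
Greedy scan:
  Position 0 ('a'): no match needed
  Position 1 ('c'): no match needed
  Position 2 ('b'): matches sub[0] = 'b'
  Position 3 ('c'): no match needed
  Position 4 ('a'): no match needed
  Position 5 ('a'): no match needed
  Position 6 ('d'): matches sub[1] = 'd'
  Position 7 ('a'): no match needed
Only matched 2/3 characters => not a subsequence

0


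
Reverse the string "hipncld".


Input: hipncld
Reading characters right to left:
  Position 6: 'd'
  Position 5: 'l'
  Position 4: 'c'
  Position 3: 'n'
  Position 2: 'p'
  Position 1: 'i'
  Position 0: 'h'
Reversed: dlcnpih

dlcnpih


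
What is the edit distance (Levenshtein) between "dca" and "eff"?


Computing edit distance: "dca" -> "eff"
DP table:
           e    f    f
      0    1    2    3
  d   1    1    2    3
  c   2    2    2    3
  a   3    3    3    3
Edit distance = dp[3][3] = 3

3


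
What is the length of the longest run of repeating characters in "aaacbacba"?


Input: "aaacbacba"
Scanning for longest run:
  Position 1 ('a'): continues run of 'a', length=2
  Position 2 ('a'): continues run of 'a', length=3
  Position 3 ('c'): new char, reset run to 1
  Position 4 ('b'): new char, reset run to 1
  Position 5 ('a'): new char, reset run to 1
  Position 6 ('c'): new char, reset run to 1
  Position 7 ('b'): new char, reset run to 1
  Position 8 ('a'): new char, reset run to 1
Longest run: 'a' with length 3

3


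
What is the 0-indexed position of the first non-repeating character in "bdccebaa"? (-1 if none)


Input: bdccebaa
Character frequencies:
  'a': 2
  'b': 2
  'c': 2
  'd': 1
  'e': 1
Scanning left to right for freq == 1:
  Position 0 ('b'): freq=2, skip
  Position 1 ('d'): unique! => answer = 1

1


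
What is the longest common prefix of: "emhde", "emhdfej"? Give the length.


Words: emhde, emhdfej
  Position 0: all 'e' => match
  Position 1: all 'm' => match
  Position 2: all 'h' => match
  Position 3: all 'd' => match
  Position 4: ('e', 'f') => mismatch, stop
LCP = "emhd" (length 4)

4


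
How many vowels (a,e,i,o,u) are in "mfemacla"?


Input: mfemacla
Checking each character:
  'm' at position 0: consonant
  'f' at position 1: consonant
  'e' at position 2: vowel (running total: 1)
  'm' at position 3: consonant
  'a' at position 4: vowel (running total: 2)
  'c' at position 5: consonant
  'l' at position 6: consonant
  'a' at position 7: vowel (running total: 3)
Total vowels: 3

3


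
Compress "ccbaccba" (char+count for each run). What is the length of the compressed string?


Input: ccbaccba
Runs:
  'c' x 2 => "c2"
  'b' x 1 => "b1"
  'a' x 1 => "a1"
  'c' x 2 => "c2"
  'b' x 1 => "b1"
  'a' x 1 => "a1"
Compressed: "c2b1a1c2b1a1"
Compressed length: 12

12


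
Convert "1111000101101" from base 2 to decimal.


Input: "1111000101101" in base 2
Positional expansion:
  Digit '1' (value 1) x 2^12 = 4096
  Digit '1' (value 1) x 2^11 = 2048
  Digit '1' (value 1) x 2^10 = 1024
  Digit '1' (value 1) x 2^9 = 512
  Digit '0' (value 0) x 2^8 = 0
  Digit '0' (value 0) x 2^7 = 0
  Digit '0' (value 0) x 2^6 = 0
  Digit '1' (value 1) x 2^5 = 32
  Digit '0' (value 0) x 2^4 = 0
  Digit '1' (value 1) x 2^3 = 8
  Digit '1' (value 1) x 2^2 = 4
  Digit '0' (value 0) x 2^1 = 0
  Digit '1' (value 1) x 2^0 = 1
Sum = 7725

7725


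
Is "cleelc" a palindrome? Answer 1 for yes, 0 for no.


Input: cleelc
Reversed: cleelc
  Compare pos 0 ('c') with pos 5 ('c'): match
  Compare pos 1 ('l') with pos 4 ('l'): match
  Compare pos 2 ('e') with pos 3 ('e'): match
Result: palindrome

1


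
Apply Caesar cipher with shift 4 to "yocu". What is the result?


Caesar cipher: shift "yocu" by 4
  'y' (pos 24) + 4 = pos 2 = 'c'
  'o' (pos 14) + 4 = pos 18 = 's'
  'c' (pos 2) + 4 = pos 6 = 'g'
  'u' (pos 20) + 4 = pos 24 = 'y'
Result: csgy

csgy


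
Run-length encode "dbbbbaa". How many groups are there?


Input: dbbbbaa
Scanning for consecutive runs:
  Group 1: 'd' x 1 (positions 0-0)
  Group 2: 'b' x 4 (positions 1-4)
  Group 3: 'a' x 2 (positions 5-6)
Total groups: 3

3


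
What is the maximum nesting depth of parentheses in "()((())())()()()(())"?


Input: "()((())())()()()(())"
Tracking depth:
  Position 0 '(': depth becomes 1
  Position 1 ')': depth becomes 0
  Position 2 '(': depth becomes 1
  Position 3 '(': depth becomes 2
  Position 4 '(': depth becomes 3
  Position 5 ')': depth becomes 2
  Position 6 ')': depth becomes 1
  Position 7 '(': depth becomes 2
  Position 8 ')': depth becomes 1
  Position 9 ')': depth becomes 0
  Position 10 '(': depth becomes 1
  Position 11 ')': depth becomes 0
  Position 12 '(': depth becomes 1
  Position 13 ')': depth becomes 0
  Position 14 '(': depth becomes 1
  Position 15 ')': depth becomes 0
  Position 16 '(': depth becomes 1
  Position 17 '(': depth becomes 2
  Position 18 ')': depth becomes 1
  Position 19 ')': depth becomes 0
Maximum depth reached: 3

3


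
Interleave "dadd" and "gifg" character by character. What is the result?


Interleaving "dadd" and "gifg":
  Position 0: 'd' from first, 'g' from second => "dg"
  Position 1: 'a' from first, 'i' from second => "ai"
  Position 2: 'd' from first, 'f' from second => "df"
  Position 3: 'd' from first, 'g' from second => "dg"
Result: dgaidfdg

dgaidfdg


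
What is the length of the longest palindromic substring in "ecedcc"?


Input: "ecedcc"
Checking substrings for palindromes:
  [0:3] "ece" (len 3) => palindrome
  [4:6] "cc" (len 2) => palindrome
Longest palindromic substring: "ece" with length 3

3


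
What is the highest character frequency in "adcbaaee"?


Input: adcbaaee
Character counts:
  'a': 3
  'b': 1
  'c': 1
  'd': 1
  'e': 2
Maximum frequency: 3

3


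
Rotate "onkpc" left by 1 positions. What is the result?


Input: "onkpc", rotate left by 1
First 1 characters: "o"
Remaining characters: "nkpc"
Concatenate remaining + first: "nkpc" + "o" = "nkpco"

nkpco


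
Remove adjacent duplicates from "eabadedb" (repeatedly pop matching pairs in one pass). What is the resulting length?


Input: eabadedb
Stack-based adjacent duplicate removal:
  Read 'e': push. Stack: e
  Read 'a': push. Stack: ea
  Read 'b': push. Stack: eab
  Read 'a': push. Stack: eaba
  Read 'd': push. Stack: eabad
  Read 'e': push. Stack: eabade
  Read 'd': push. Stack: eabaded
  Read 'b': push. Stack: eabadedb
Final stack: "eabadedb" (length 8)

8


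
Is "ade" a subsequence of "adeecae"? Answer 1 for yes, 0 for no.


Check if "ade" is a subsequence of "adeecae"
Greedy scan:
  Position 0 ('a'): matches sub[0] = 'a'
  Position 1 ('d'): matches sub[1] = 'd'
  Position 2 ('e'): matches sub[2] = 'e'
  Position 3 ('e'): no match needed
  Position 4 ('c'): no match needed
  Position 5 ('a'): no match needed
  Position 6 ('e'): no match needed
All 3 characters matched => is a subsequence

1


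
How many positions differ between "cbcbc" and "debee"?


Comparing "cbcbc" and "debee" position by position:
  Position 0: 'c' vs 'd' => DIFFER
  Position 1: 'b' vs 'e' => DIFFER
  Position 2: 'c' vs 'b' => DIFFER
  Position 3: 'b' vs 'e' => DIFFER
  Position 4: 'c' vs 'e' => DIFFER
Positions that differ: 5

5


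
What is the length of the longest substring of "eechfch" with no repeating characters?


Input: "eechfch"
Sliding window (track last position of each char):
  Position 0 ('e'): window [0,0] length 1 -- new best
  Position 1 ('e'): repeat (last at 0), move window start to 1
  Position 1 ('e'): window [1,1] length 1
  Position 2 ('c'): window [1,2] length 2 -- new best
  Position 3 ('h'): window [1,3] length 3 -- new best
  Position 4 ('f'): window [1,4] length 4 -- new best
  Position 5 ('c'): repeat (last at 2), move window start to 3
  Position 5 ('c'): window [3,5] length 3
  Position 6 ('h'): repeat (last at 3), move window start to 4
  Position 6 ('h'): window [4,6] length 3
Longest substring with no repeats: "echf" with length 4

4


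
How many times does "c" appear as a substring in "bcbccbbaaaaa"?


Searching for "c" in "bcbccbbaaaaa"
Scanning each position:
  Position 0: "b" => no
  Position 1: "c" => MATCH
  Position 2: "b" => no
  Position 3: "c" => MATCH
  Position 4: "c" => MATCH
  Position 5: "b" => no
  Position 6: "b" => no
  Position 7: "a" => no
  Position 8: "a" => no
  Position 9: "a" => no
  Position 10: "a" => no
  Position 11: "a" => no
Total occurrences: 3

3


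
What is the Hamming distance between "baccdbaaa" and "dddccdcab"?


Comparing "baccdbaaa" and "dddccdcab" position by position:
  Position 0: 'b' vs 'd' => differ
  Position 1: 'a' vs 'd' => differ
  Position 2: 'c' vs 'd' => differ
  Position 3: 'c' vs 'c' => same
  Position 4: 'd' vs 'c' => differ
  Position 5: 'b' vs 'd' => differ
  Position 6: 'a' vs 'c' => differ
  Position 7: 'a' vs 'a' => same
  Position 8: 'a' vs 'b' => differ
Total differences (Hamming distance): 7

7


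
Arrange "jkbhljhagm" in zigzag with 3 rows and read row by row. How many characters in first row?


Zigzag "jkbhljhagm" into 3 rows:
Placing characters:
  'j' => row 0
  'k' => row 1
  'b' => row 2
  'h' => row 1
  'l' => row 0
  'j' => row 1
  'h' => row 2
  'a' => row 1
  'g' => row 0
  'm' => row 1
Rows:
  Row 0: "jlg"
  Row 1: "khjam"
  Row 2: "bh"
First row length: 3

3


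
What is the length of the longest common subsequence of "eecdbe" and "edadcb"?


LCS of "eecdbe" and "edadcb"
DP table:
           e    d    a    d    c    b
      0    0    0    0    0    0    0
  e   0    1    1    1    1    1    1
  e   0    1    1    1    1    1    1
  c   0    1    1    1    1    2    2
  d   0    1    2    2    2    2    2
  b   0    1    2    2    2    2    3
  e   0    1    2    2    2    2    3
LCS length = dp[6][6] = 3

3


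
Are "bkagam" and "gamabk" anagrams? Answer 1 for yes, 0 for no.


Strings: "bkagam", "gamabk"
Sorted first:  aabgkm
Sorted second: aabgkm
Sorted forms match => anagrams

1


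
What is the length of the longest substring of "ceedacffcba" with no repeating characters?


Input: "ceedacffcba"
Sliding window (track last position of each char):
  Position 0 ('c'): window [0,0] length 1 -- new best
  Position 1 ('e'): window [0,1] length 2 -- new best
  Position 2 ('e'): repeat (last at 1), move window start to 2
  Position 2 ('e'): window [2,2] length 1
  Position 3 ('d'): window [2,3] length 2
  Position 4 ('a'): window [2,4] length 3 -- new best
  Position 5 ('c'): window [2,5] length 4 -- new best
  Position 6 ('f'): window [2,6] length 5 -- new best
  Position 7 ('f'): repeat (last at 6), move window start to 7
  Position 7 ('f'): window [7,7] length 1
  Position 8 ('c'): window [7,8] length 2
  Position 9 ('b'): window [7,9] length 3
  Position 10 ('a'): window [7,10] length 4
Longest substring with no repeats: "edacf" with length 5

5


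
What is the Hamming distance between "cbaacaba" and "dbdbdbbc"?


Comparing "cbaacaba" and "dbdbdbbc" position by position:
  Position 0: 'c' vs 'd' => differ
  Position 1: 'b' vs 'b' => same
  Position 2: 'a' vs 'd' => differ
  Position 3: 'a' vs 'b' => differ
  Position 4: 'c' vs 'd' => differ
  Position 5: 'a' vs 'b' => differ
  Position 6: 'b' vs 'b' => same
  Position 7: 'a' vs 'c' => differ
Total differences (Hamming distance): 6

6


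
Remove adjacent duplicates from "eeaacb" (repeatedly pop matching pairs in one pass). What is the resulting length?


Input: eeaacb
Stack-based adjacent duplicate removal:
  Read 'e': push. Stack: e
  Read 'e': matches stack top 'e' => pop. Stack: (empty)
  Read 'a': push. Stack: a
  Read 'a': matches stack top 'a' => pop. Stack: (empty)
  Read 'c': push. Stack: c
  Read 'b': push. Stack: cb
Final stack: "cb" (length 2)

2


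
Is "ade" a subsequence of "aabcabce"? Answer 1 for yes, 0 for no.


Check if "ade" is a subsequence of "aabcabce"
Greedy scan:
  Position 0 ('a'): matches sub[0] = 'a'
  Position 1 ('a'): no match needed
  Position 2 ('b'): no match needed
  Position 3 ('c'): no match needed
  Position 4 ('a'): no match needed
  Position 5 ('b'): no match needed
  Position 6 ('c'): no match needed
  Position 7 ('e'): no match needed
Only matched 1/3 characters => not a subsequence

0


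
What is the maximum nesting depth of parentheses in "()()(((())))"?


Input: "()()(((())))"
Tracking depth:
  Position 0 '(': depth becomes 1
  Position 1 ')': depth becomes 0
  Position 2 '(': depth becomes 1
  Position 3 ')': depth becomes 0
  Position 4 '(': depth becomes 1
  Position 5 '(': depth becomes 2
  Position 6 '(': depth becomes 3
  Position 7 '(': depth becomes 4
  Position 8 ')': depth becomes 3
  Position 9 ')': depth becomes 2
  Position 10 ')': depth becomes 1
  Position 11 ')': depth becomes 0
Maximum depth reached: 4

4


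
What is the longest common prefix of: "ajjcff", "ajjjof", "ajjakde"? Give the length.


Words: ajjcff, ajjjof, ajjakde
  Position 0: all 'a' => match
  Position 1: all 'j' => match
  Position 2: all 'j' => match
  Position 3: ('c', 'j', 'a') => mismatch, stop
LCP = "ajj" (length 3)

3


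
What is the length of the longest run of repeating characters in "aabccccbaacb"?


Input: "aabccccbaacb"
Scanning for longest run:
  Position 1 ('a'): continues run of 'a', length=2
  Position 2 ('b'): new char, reset run to 1
  Position 3 ('c'): new char, reset run to 1
  Position 4 ('c'): continues run of 'c', length=2
  Position 5 ('c'): continues run of 'c', length=3
  Position 6 ('c'): continues run of 'c', length=4
  Position 7 ('b'): new char, reset run to 1
  Position 8 ('a'): new char, reset run to 1
  Position 9 ('a'): continues run of 'a', length=2
  Position 10 ('c'): new char, reset run to 1
  Position 11 ('b'): new char, reset run to 1
Longest run: 'c' with length 4

4


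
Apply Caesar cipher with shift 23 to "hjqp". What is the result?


Caesar cipher: shift "hjqp" by 23
  'h' (pos 7) + 23 = pos 4 = 'e'
  'j' (pos 9) + 23 = pos 6 = 'g'
  'q' (pos 16) + 23 = pos 13 = 'n'
  'p' (pos 15) + 23 = pos 12 = 'm'
Result: egnm

egnm


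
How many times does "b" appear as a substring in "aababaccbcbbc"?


Searching for "b" in "aababaccbcbbc"
Scanning each position:
  Position 0: "a" => no
  Position 1: "a" => no
  Position 2: "b" => MATCH
  Position 3: "a" => no
  Position 4: "b" => MATCH
  Position 5: "a" => no
  Position 6: "c" => no
  Position 7: "c" => no
  Position 8: "b" => MATCH
  Position 9: "c" => no
  Position 10: "b" => MATCH
  Position 11: "b" => MATCH
  Position 12: "c" => no
Total occurrences: 5

5


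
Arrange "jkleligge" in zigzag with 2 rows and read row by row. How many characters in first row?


Zigzag "jkleligge" into 2 rows:
Placing characters:
  'j' => row 0
  'k' => row 1
  'l' => row 0
  'e' => row 1
  'l' => row 0
  'i' => row 1
  'g' => row 0
  'g' => row 1
  'e' => row 0
Rows:
  Row 0: "jllge"
  Row 1: "keig"
First row length: 5

5


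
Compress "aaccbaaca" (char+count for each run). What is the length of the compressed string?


Input: aaccbaaca
Runs:
  'a' x 2 => "a2"
  'c' x 2 => "c2"
  'b' x 1 => "b1"
  'a' x 2 => "a2"
  'c' x 1 => "c1"
  'a' x 1 => "a1"
Compressed: "a2c2b1a2c1a1"
Compressed length: 12

12


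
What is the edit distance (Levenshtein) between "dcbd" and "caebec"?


Computing edit distance: "dcbd" -> "caebec"
DP table:
           c    a    e    b    e    c
      0    1    2    3    4    5    6
  d   1    1    2    3    4    5    6
  c   2    1    2    3    4    5    5
  b   3    2    2    3    3    4    5
  d   4    3    3    3    4    4    5
Edit distance = dp[4][6] = 5

5


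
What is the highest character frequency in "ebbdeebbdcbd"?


Input: ebbdeebbdcbd
Character counts:
  'b': 5
  'c': 1
  'd': 3
  'e': 3
Maximum frequency: 5

5


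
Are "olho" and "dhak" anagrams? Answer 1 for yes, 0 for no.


Strings: "olho", "dhak"
Sorted first:  hloo
Sorted second: adhk
Differ at position 0: 'h' vs 'a' => not anagrams

0


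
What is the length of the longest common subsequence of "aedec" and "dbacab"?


LCS of "aedec" and "dbacab"
DP table:
           d    b    a    c    a    b
      0    0    0    0    0    0    0
  a   0    0    0    1    1    1    1
  e   0    0    0    1    1    1    1
  d   0    1    1    1    1    1    1
  e   0    1    1    1    1    1    1
  c   0    1    1    1    2    2    2
LCS length = dp[5][6] = 2

2


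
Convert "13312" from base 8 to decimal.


Input: "13312" in base 8
Positional expansion:
  Digit '1' (value 1) x 8^4 = 4096
  Digit '3' (value 3) x 8^3 = 1536
  Digit '3' (value 3) x 8^2 = 192
  Digit '1' (value 1) x 8^1 = 8
  Digit '2' (value 2) x 8^0 = 2
Sum = 5834

5834


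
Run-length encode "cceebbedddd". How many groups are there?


Input: cceebbedddd
Scanning for consecutive runs:
  Group 1: 'c' x 2 (positions 0-1)
  Group 2: 'e' x 2 (positions 2-3)
  Group 3: 'b' x 2 (positions 4-5)
  Group 4: 'e' x 1 (positions 6-6)
  Group 5: 'd' x 4 (positions 7-10)
Total groups: 5

5


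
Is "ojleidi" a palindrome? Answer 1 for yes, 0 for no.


Input: ojleidi
Reversed: idieljo
  Compare pos 0 ('o') with pos 6 ('i'): MISMATCH
  Compare pos 1 ('j') with pos 5 ('d'): MISMATCH
  Compare pos 2 ('l') with pos 4 ('i'): MISMATCH
Result: not a palindrome

0


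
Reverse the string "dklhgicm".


Input: dklhgicm
Reading characters right to left:
  Position 7: 'm'
  Position 6: 'c'
  Position 5: 'i'
  Position 4: 'g'
  Position 3: 'h'
  Position 2: 'l'
  Position 1: 'k'
  Position 0: 'd'
Reversed: mcighlkd

mcighlkd


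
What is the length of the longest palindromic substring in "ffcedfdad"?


Input: "ffcedfdad"
Checking substrings for palindromes:
  [4:7] "dfd" (len 3) => palindrome
  [6:9] "dad" (len 3) => palindrome
  [0:2] "ff" (len 2) => palindrome
Longest palindromic substring: "dfd" with length 3

3


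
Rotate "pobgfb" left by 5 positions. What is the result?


Input: "pobgfb", rotate left by 5
First 5 characters: "pobgf"
Remaining characters: "b"
Concatenate remaining + first: "b" + "pobgf" = "bpobgf"

bpobgf


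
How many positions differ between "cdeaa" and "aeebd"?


Comparing "cdeaa" and "aeebd" position by position:
  Position 0: 'c' vs 'a' => DIFFER
  Position 1: 'd' vs 'e' => DIFFER
  Position 2: 'e' vs 'e' => same
  Position 3: 'a' vs 'b' => DIFFER
  Position 4: 'a' vs 'd' => DIFFER
Positions that differ: 4

4


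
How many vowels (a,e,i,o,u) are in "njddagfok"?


Input: njddagfok
Checking each character:
  'n' at position 0: consonant
  'j' at position 1: consonant
  'd' at position 2: consonant
  'd' at position 3: consonant
  'a' at position 4: vowel (running total: 1)
  'g' at position 5: consonant
  'f' at position 6: consonant
  'o' at position 7: vowel (running total: 2)
  'k' at position 8: consonant
Total vowels: 2

2
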